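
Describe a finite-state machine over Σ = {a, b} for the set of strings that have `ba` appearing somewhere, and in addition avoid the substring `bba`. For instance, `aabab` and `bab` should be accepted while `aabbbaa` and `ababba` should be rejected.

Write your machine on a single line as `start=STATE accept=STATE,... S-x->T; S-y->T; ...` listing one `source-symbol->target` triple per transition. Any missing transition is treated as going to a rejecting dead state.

Handle the two conditions separately and then intersect. The first has 3 states tracking whether and how much of `ba` has been seen; the second has 4 states tracking partial matches of the forbidden pattern `bba`. A product state is a pair (one from each), accepting exactly when both do. Minimizing collapses redundant product states.
        a   b  
>  S0   S0  S1 
   S1   S2  S3 
 * S2   S2  S4 
   S3   S3  S3 
 * S4   S2  S5 
 * S5   S3  S5 
(> = start, * = accepting)

start=S0; accept=S2,S4,S5; S0-a->S0; S0-b->S1; S1-a->S2; S1-b->S3; S2-a->S2; S2-b->S4; S3-a->S3; S3-b->S3; S4-a->S2; S4-b->S5; S5-a->S3; S5-b->S5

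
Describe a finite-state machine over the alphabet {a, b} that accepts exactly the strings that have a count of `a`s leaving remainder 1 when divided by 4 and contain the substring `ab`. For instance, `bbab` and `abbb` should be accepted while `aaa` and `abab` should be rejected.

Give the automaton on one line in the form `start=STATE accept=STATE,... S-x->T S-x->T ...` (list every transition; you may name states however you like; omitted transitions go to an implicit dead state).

Handle the two conditions separately and then intersect. The first has 4 states tracking the count of `a`s modulo 4; the second has 3 states tracking whether and how much of `ab` has been seen. A product state is a pair (one from each), accepting exactly when both do.
        a   b  
>  S0   S1  S0 
   S1   S2  S3 
   S2   S4  S5 
 * S3   S5  S3 
   S4   S6  S7 
   S5   S7  S5 
   S6   S1  S8 
   S7   S8  S7 
   S8   S3  S8 
(> = start, * = accepting)

start=S0 accept=S3 S0-a->S1 S0-b->S0 S1-a->S2 S1-b->S3 S2-a->S4 S2-b->S5 S3-a->S5 S3-b->S3 S4-a->S6 S4-b->S7 S5-a->S7 S5-b->S5 S6-a->S1 S6-b->S8 S7-a->S8 S7-b->S7 S8-a->S3 S8-b->S8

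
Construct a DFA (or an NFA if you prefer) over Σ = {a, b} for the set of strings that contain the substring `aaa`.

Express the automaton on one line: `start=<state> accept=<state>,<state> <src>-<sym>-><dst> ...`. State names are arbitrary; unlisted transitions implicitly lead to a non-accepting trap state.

start=q0 accept=q3 q0-a->q1 q0-b->q0 q1-a->q2 q1-b->q0 q2-a->q3 q2-b->q0 q3-a->q3 q3-b->q3

States q0..q2 record the length of the longest prefix of `aaa` that matches the current input suffix. Reaching q3 means `aaa` has been seen, and we stay there forever. Accept from q3.
        a   b  
>  q0   q1  q0 
   q1   q2  q0 
   q2   q3  q0 
 * q3   q3  q3 
(> = start, * = accepting)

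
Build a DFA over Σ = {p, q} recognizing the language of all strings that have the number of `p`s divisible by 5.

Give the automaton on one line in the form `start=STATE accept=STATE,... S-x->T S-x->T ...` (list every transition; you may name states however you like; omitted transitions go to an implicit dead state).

The only thing that matters is how many `p`s have appeared, reduced mod 5. Use one state per residue: S0 for 0, …, S4 for 4. Reading `p` moves to the next residue; anything else stays put. S0 is accepting.
5 states suffice.
        p   q  
>* S0   S1  S0 
   S1   S2  S1 
   S2   S3  S2 
   S3   S4  S3 
   S4   S0  S4 
(> = start, * = accepting)

start=S0 accept=S0 S0-p->S1 S0-q->S0 S1-p->S2 S1-q->S1 S2-p->S3 S2-q->S2 S3-p->S4 S3-q->S3 S4-p->S0 S4-q->S4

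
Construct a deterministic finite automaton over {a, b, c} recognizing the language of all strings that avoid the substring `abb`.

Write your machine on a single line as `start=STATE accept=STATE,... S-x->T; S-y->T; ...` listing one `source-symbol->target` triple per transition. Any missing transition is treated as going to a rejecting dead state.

This is the complement of 'contains `abb`'. Use the same substring-matching states — q0 through q3 holding how much of `abb` has just been matched — but flip the accepting set: everything except the trap q3 accepts.
4 states suffice.
        a   b   c  
>* q0   q1  q0  q0 
 * q1   q1  q2  q0 
 * q2   q1  q3  q0 
   q3   q3  q3  q3 
(> = start, * = accepting)

start=q0; accept=q0,q1,q2; q0-a->q1; q0-b->q0; q0-c->q0; q1-a->q1; q1-b->q2; q1-c->q0; q2-a->q1; q2-b->q3; q2-c->q0; q3-a->q3; q3-b->q3; q3-c->q3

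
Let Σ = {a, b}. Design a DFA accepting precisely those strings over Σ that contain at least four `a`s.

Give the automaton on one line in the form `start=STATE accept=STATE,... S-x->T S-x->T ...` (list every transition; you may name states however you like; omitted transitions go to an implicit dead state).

start=q0 accept=q4,q5 q0-a->q1 q0-b->q0 q1-a->q2 q1-b->q1 q2-a->q3 q2-b->q2 q3-a->q4 q3-b->q3 q4-a->q5 q4-b->q4 q5-a->q5 q5-b->q5

Count `a`s, saturating at 5: states q0 through q4 mean 0 through 4 `a`s seen; q5 means more than 4. Each `a` increments (capped at q5); other symbols loop. Accept from {q4, q5}.
        a   b  
>  q0   q1  q0 
   q1   q2  q1 
   q2   q3  q2 
   q3   q4  q3 
 * q4   q5  q4 
 * q5   q5  q5 
(> = start, * = accepting)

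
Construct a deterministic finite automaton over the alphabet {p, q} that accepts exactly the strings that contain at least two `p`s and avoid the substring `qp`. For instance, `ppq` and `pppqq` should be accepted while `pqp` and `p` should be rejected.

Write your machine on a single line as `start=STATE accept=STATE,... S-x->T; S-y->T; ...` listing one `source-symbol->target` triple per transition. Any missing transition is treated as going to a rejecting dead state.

Build one automaton per condition and run them in lockstep. One (4 states) tracks the count of `p`s, saturating at 3; the other (3 states) tracks partial matches of the forbidden pattern `qp`. Each combined state is a pair, one component from each; accept when both components accept.
An 11-state machine:
          p    q  
>  S0     S1   S2 
   S1     S3   S4 
   S2     S5   S2 
 * S3     S6   S7 
   S4     S8   S4 
   S5     S8   S5 
 * S6     S6   S9 
 * S7    S10   S7 
   S8    S10   S8 
 * S9    S10   S9 
   S10   S10  S10 
(> = start, * = accepting)

start=S0; accept=S3,S6,S7,S9; S0-p->S1; S0-q->S2; S1-p->S3; S1-q->S4; S2-p->S5; S2-q->S2; S3-p->S6; S3-q->S7; S4-p->S8; S4-q->S4; S5-p->S8; S5-q->S5; S6-p->S6; S6-q->S9; S7-p->S10; S7-q->S7; S8-p->S10; S8-q->S8; S9-p->S10; S9-q->S9; S10-p->S10; S10-q->S10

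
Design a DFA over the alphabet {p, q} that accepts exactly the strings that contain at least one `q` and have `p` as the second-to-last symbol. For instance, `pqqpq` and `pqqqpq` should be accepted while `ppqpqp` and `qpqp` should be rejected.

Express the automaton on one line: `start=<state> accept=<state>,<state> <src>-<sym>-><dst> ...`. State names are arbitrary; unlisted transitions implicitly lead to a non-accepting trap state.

Run two small machines in parallel and take their product. One (3 states) tracks the count of `q`s, saturating at 2; the other (7 states) tracks the last 2 symbols read. Each combined state is a pair, one component from each; accept when both components accept. Minimizing collapses redundant product states.
A 6-state machine:
       p  q 
>  A   B  C 
   B   B  D 
   C   E  C 
 * D   E  C 
   E   F  D 
 * F   F  D 
(> = start, * = accepting)

start=A accept=D,F A-p->B A-q->C B-p->B B-q->D C-p->E C-q->C D-p->E D-q->C E-p->F E-q->D F-p->F F-q->D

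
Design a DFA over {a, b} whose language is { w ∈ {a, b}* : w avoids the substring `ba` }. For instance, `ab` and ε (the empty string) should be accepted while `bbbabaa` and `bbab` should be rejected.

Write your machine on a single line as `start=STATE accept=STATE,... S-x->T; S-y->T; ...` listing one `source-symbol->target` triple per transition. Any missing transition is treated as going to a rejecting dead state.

This is the complement of 'contains `ba`'. Use the same substring-matching states — q0 through q2 holding how much of `ba` has just been matched — but flip the accepting set: everything except the trap q2 accepts.
A 3-state machine:
        a   b  
>* q0   q0  q1 
 * q1   q2  q1 
   q2   q2  q2 
(> = start, * = accepting)

start=q0; accept=q0,q1; q0-a->q0; q0-b->q1; q1-a->q2; q1-b->q1; q2-a->q2; q2-b->q2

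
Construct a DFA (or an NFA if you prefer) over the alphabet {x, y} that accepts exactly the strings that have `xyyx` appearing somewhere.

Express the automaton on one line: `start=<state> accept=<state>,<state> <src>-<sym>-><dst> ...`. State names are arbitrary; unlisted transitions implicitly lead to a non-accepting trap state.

Track how much of `xyyx` has been matched so far: state S0 is no progress, S4 is the absorbing accept state reached once `xyyx` has occurred. Intermediate states record partial matches; on a mismatch, fall back to the longest reusable overlap.
A 5-state machine:
        x   y  
>  S0   S1  S0 
   S1   S1  S2 
   S2   S1  S3 
   S3   S4  S0 
 * S4   S4  S4 
(> = start, * = accepting)

start=S0 accept=S4 S0-x->S1 S0-y->S0 S1-x->S1 S1-y->S2 S2-x->S1 S2-y->S3 S3-x->S4 S3-y->S0 S4-x->S4 S4-y->S4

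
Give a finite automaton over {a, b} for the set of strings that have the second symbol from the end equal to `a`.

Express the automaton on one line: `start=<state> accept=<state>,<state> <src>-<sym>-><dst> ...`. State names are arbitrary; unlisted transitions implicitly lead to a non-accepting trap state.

start=s0 accept=s3,s4 s0-a->s1 s0-b->s2 s1-a->s3 s1-b->s4 s2-a->s5 s2-b->s6 s3-a->s3 s3-b->s4 s4-a->s5 s4-b->s6 s5-a->s3 s5-b->s4 s6-a->s5 s6-b->s6

A DFA must remember the last 2 symbols (since which symbol is second-to-last isn't known until the input ends). Use one state per possible window of the last ≤2 symbols; accept from those whose window starts with `a`.
7 states suffice.
        a   b  
>  s0   s1  s2 
   s1   s3  s4 
   s2   s5  s6 
 * s3   s3  s4 
 * s4   s5  s6 
   s5   s3  s4 
   s6   s5  s6 
(> = start, * = accepting)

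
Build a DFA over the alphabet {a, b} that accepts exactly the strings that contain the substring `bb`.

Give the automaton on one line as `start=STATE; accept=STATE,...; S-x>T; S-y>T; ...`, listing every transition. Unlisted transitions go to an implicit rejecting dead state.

Track how much of `bb` has been matched so far: state S0 is no progress, S2 is the absorbing accept state reached once `bb` has occurred. Intermediate states record partial matches; on a mismatch, fall back to the longest reusable overlap.
        a   b  
>  S0   S0  S1 
   S1   S0  S2 
 * S2   S2  S2 
(> = start, * = accepting)

start=S0; accept=S2; S0-a>S0; S0-b>S1; S1-a>S0; S1-b>S2; S2-a>S2; S2-b>S2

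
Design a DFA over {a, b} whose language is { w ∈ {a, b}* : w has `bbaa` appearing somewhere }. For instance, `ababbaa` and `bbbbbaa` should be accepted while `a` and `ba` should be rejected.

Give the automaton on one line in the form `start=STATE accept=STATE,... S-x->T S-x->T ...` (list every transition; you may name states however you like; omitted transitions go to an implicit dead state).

States S0..S3 record the length of the longest prefix of `bbaa` that matches the current input suffix. Reaching S4 means `bbaa` has been seen, and we stay there forever. Accept from S4.
With 5 states:
        a   b  
>  S0   S0  S1 
   S1   S0  S2 
   S2   S3  S2 
   S3   S4  S1 
 * S4   S4  S4 
(> = start, * = accepting)

start=S0 accept=S4 S0-a->S0 S0-b->S1 S1-a->S0 S1-b->S2 S2-a->S3 S2-b->S2 S3-a->S4 S3-b->S1 S4-a->S4 S4-b->S4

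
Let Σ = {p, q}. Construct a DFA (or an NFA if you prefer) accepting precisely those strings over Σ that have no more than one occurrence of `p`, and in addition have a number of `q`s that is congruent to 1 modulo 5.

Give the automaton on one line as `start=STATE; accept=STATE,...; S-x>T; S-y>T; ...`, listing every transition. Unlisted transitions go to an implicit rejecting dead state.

start=A; accept=C,E; A-p>B; A-q>C; B-p>D; B-q>E; C-p>E; C-q>F; D-p>D; D-q>G; E-p>G; E-q>H; F-p>H; F-q>I; G-p>G; G-q>J; H-p>J; H-q>K; I-p>K; I-q>L; J-p>J; J-q>M; K-p>M; K-q>N; L-p>N; L-q>A; M-p>M; M-q>O; N-p>O; N-q>B; O-p>O; O-q>D

Handle the two conditions separately and then intersect. The first has 3 states tracking the count of `p`s, saturating at 2; the second has 5 states tracking the count of `q`s modulo 5. A product state is a pair (one from each), accepting exactly when both do.
15 states suffice.
       p  q 
>  A   B  C 
   B   D  E 
 * C   E  F 
   D   D  G 
 * E   G  H 
   F   H  I 
   G   G  J 
   H   J  K 
   I   K  L 
   J   J  M 
   K   M  N 
   L   N  A 
   M   M  O 
   N   O  B 
   O   O  D 
(> = start, * = accepting)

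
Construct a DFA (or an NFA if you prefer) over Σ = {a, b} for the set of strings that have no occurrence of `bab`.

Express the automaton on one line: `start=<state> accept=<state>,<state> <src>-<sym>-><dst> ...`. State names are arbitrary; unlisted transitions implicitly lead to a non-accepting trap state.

start=q0 accept=q0,q1,q2 q0-a->q0 q0-b->q1 q1-a->q2 q1-b->q1 q2-a->q0 q2-b->q3 q3-a->q3 q3-b->q3

This is the complement of 'contains `bab`'. Use the same substring-matching states — q0 through q3 holding how much of `bab` has just been matched — but flip the accepting set: everything except the trap q3 accepts.
With 4 states:
        a   b  
>* q0   q0  q1 
 * q1   q2  q1 
 * q2   q0  q3 
   q3   q3  q3 
(> = start, * = accepting)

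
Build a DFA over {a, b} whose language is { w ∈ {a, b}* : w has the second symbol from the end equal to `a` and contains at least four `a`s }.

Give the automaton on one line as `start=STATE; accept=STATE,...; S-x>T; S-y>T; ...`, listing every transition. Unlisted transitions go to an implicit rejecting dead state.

start=s0; accept=s11,s15,s16,s19; s0-a>s1; s0-b>s2; s1-a>s3; s1-b>s4; s2-a>s5; s2-b>s6; s3-a>s7; s3-b>s8; s4-a>s9; s4-b>s10; s5-a>s3; s5-b>s4; s6-a>s5; s6-b>s6; s7-a>s11; s7-b>s12; s8-a>s13; s8-b>s14; s9-a>s7; s9-b>s8; s10-a>s9; s10-b>s10; s11-a>s15; s11-b>s16; s12-a>s17; s12-b>s18; s13-a>s11; s13-b>s12; s14-a>s13; s14-b>s14; s15-a>s15; s15-b>s19; s16-a>s20; s16-b>s21; s17-a>s15; s17-b>s16; s18-a>s17; s18-b>s18; s19-a>s20; s19-b>s22; s20-a>s15; s20-b>s19; s21-a>s20; s21-b>s21; s22-a>s20; s22-b>s22

Handle the two conditions separately and then intersect. The first has 7 states tracking the last 2 symbols read; the second has 6 states tracking the count of `a`s, saturating at 5. A product state is a pair (one from each), accepting exactly when both do.
          a    b  
>  s0     s1   s2 
   s1     s3   s4 
   s2     s5   s6 
   s3     s7   s8 
   s4     s9  s10 
   s5     s3   s4 
   s6     s5   s6 
   s7    s11  s12 
   s8    s13  s14 
   s9     s7   s8 
   s10    s9  s10 
 * s11   s15  s16 
   s12   s17  s18 
   s13   s11  s12 
   s14   s13  s14 
 * s15   s15  s19 
 * s16   s20  s21 
   s17   s15  s16 
   s18   s17  s18 
 * s19   s20  s22 
   s20   s15  s19 
   s21   s20  s21 
   s22   s20  s22 
(> = start, * = accepting)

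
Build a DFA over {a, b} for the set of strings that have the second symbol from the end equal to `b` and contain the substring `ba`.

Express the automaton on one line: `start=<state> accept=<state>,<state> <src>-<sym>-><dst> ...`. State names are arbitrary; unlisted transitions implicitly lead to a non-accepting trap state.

Run two small machines in parallel and take their product. The first has 7 states tracking the last 2 symbols read; the second has 3 states tracking whether and how much of `ba` has been seen. A product state is a pair (one from each), accepting exactly when both do.
10 states suffice.
        a   b  
>  q0   q1  q2 
   q1   q3  q4 
   q2   q5  q6 
   q3   q3  q4 
   q4   q5  q6 
 * q5   q7  q8 
   q6   q5  q6 
   q7   q7  q8 
   q8   q5  q9 
 * q9   q5  q9 
(> = start, * = accepting)

start=q0 accept=q5,q9 q0-a->q1 q0-b->q2 q1-a->q3 q1-b->q4 q2-a->q5 q2-b->q6 q3-a->q3 q3-b->q4 q4-a->q5 q4-b->q6 q5-a->q7 q5-b->q8 q6-a->q5 q6-b->q6 q7-a->q7 q7-b->q8 q8-a->q5 q8-b->q9 q9-a->q5 q9-b->q9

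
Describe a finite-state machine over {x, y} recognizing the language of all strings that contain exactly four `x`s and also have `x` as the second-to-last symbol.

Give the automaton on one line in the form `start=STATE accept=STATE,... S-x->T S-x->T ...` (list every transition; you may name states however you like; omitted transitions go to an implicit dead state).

Build one automaton per condition and run them in lockstep. The first has 6 states tracking the count of `x`s, saturating at 5; the second has 7 states tracking the last 2 symbols read. A product state is a pair (one from each), accepting exactly when both do. Equivalent product states are then merged.
        x   y  
>  q0   q1  q0 
   q1   q2  q1 
   q2   q3  q2 
   q3   q4  q5 
 * q4   q6  q7 
   q5   q8  q5 
   q6   q6  q6 
 * q7   q6  q6 
   q8   q6  q7 
(> = start, * = accepting)

start=q0 accept=q4,q7 q0-x->q1 q0-y->q0 q1-x->q2 q1-y->q1 q2-x->q3 q2-y->q2 q3-x->q4 q3-y->q5 q4-x->q6 q4-y->q7 q5-x->q8 q5-y->q5 q6-x->q6 q6-y->q6 q7-x->q6 q7-y->q6 q8-x->q6 q8-y->q7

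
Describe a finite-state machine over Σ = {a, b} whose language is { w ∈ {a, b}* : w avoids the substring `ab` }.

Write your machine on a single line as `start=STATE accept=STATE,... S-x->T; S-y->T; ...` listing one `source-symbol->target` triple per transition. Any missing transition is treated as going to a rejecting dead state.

This is the complement of 'contains `ab`'. Use the same substring-matching states — S0 through S2 holding how much of `ab` has just been matched — but flip the accepting set: everything except the trap S2 accepts.
With 3 states:
        a   b  
>* S0   S1  S0 
 * S1   S1  S2 
   S2   S2  S2 
(> = start, * = accepting)

start=S0; accept=S0,S1; S0-a->S1; S0-b->S0; S1-a->S1; S1-b->S2; S2-a->S2; S2-b->S2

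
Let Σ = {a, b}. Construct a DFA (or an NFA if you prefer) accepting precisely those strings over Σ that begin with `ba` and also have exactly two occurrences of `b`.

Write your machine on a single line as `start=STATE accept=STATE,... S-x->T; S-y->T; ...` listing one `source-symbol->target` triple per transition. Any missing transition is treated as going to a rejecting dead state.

Handle the two conditions separately and then intersect. The first has 4 states tracking whether the input so far still matches the prefix `ba`; the second has 4 states tracking the count of `b`s, saturating at 3. A product state is a pair (one from each), accepting exactly when both do.
        a   b  
>  q0   q1  q2 
   q1   q1  q3 
   q2   q4  q5 
   q3   q3  q5 
   q4   q4  q6 
   q5   q5  q7 
 * q6   q6  q8 
   q7   q7  q7 
   q8   q8  q8 
(> = start, * = accepting)

start=q0; accept=q6; q0-a->q1; q0-b->q2; q1-a->q1; q1-b->q3; q2-a->q4; q2-b->q5; q3-a->q3; q3-b->q5; q4-a->q4; q4-b->q6; q5-a->q5; q5-b->q7; q6-a->q6; q6-b->q8; q7-a->q7; q7-b->q7; q8-a->q8; q8-b->q8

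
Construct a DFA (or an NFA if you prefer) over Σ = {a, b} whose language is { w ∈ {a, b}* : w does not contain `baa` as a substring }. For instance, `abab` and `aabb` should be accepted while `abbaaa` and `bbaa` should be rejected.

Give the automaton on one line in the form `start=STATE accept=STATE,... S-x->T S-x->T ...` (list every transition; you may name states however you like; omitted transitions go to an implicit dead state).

This is the complement of 'contains `baa`'. Use the same substring-matching states — q0 through q3 holding how much of `baa` has just been matched — but flip the accepting set: everything except the trap q3 accepts.
4 states suffice.
        a   b  
>* q0   q0  q1 
 * q1   q2  q1 
 * q2   q3  q1 
   q3   q3  q3 
(> = start, * = accepting)

start=q0 accept=q0,q1,q2 q0-a->q0 q0-b->q1 q1-a->q2 q1-b->q1 q2-a->q3 q2-b->q1 q3-a->q3 q3-b->q3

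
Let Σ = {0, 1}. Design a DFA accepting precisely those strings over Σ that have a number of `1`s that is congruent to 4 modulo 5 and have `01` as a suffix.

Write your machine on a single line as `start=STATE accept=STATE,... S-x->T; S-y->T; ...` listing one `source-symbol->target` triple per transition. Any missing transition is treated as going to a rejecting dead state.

Run two small machines in parallel and take their product. One (5 states) tracks the count of `1`s modulo 5; the other (3 states) tracks how much of the suffix `01` has currently been matched. Each combined state is a pair, one component from each; accept when both components accept.
With 15 states:
          0    1  
>  S0     S1   S2 
   S1     S1   S3 
   S2     S4   S5 
   S3     S4   S5 
   S4     S4   S6 
   S5     S7   S8 
   S6     S7   S8 
   S7     S7   S9 
   S8    S10  S11 
   S9    S10  S11 
   S10   S10  S12 
   S11   S13   S0 
 * S12   S13   S0 
   S13   S13  S14 
   S14    S1   S2 
(> = start, * = accepting)

start=S0; accept=S12; S0-0->S1; S0-1->S2; S1-0->S1; S1-1->S3; S2-0->S4; S2-1->S5; S3-0->S4; S3-1->S5; S4-0->S4; S4-1->S6; S5-0->S7; S5-1->S8; S6-0->S7; S6-1->S8; S7-0->S7; S7-1->S9; S8-0->S10; S8-1->S11; S9-0->S10; S9-1->S11; S10-0->S10; S10-1->S12; S11-0->S13; S11-1->S0; S12-0->S13; S12-1->S0; S13-0->S13; S13-1->S14; S14-0->S1; S14-1->S2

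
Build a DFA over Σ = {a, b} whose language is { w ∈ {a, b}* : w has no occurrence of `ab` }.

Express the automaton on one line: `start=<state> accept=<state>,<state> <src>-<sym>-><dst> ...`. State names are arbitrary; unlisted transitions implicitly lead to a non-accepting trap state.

start=q0 accept=q0,q1 q0-a->q1 q0-b->q0 q1-a->q1 q1-b->q2 q2-a->q2 q2-b->q2

This is the complement of 'contains `ab`'. Use the same substring-matching states — q0 through q2 holding how much of `ab` has just been matched — but flip the accepting set: everything except the trap q2 accepts.
        a   b  
>* q0   q1  q0 
 * q1   q1  q2 
   q2   q2  q2 
(> = start, * = accepting)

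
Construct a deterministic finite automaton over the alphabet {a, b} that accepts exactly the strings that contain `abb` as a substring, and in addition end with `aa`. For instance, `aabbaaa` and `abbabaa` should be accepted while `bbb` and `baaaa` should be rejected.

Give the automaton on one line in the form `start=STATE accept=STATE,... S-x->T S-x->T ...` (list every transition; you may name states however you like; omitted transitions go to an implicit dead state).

start=q0 accept=q6 q0-a->q1 q0-b->q0 q1-a->q2 q1-b->q3 q2-a->q2 q2-b->q3 q3-a->q1 q3-b->q4 q4-a->q5 q4-b->q4 q5-a->q6 q5-b->q4 q6-a->q6 q6-b->q4

Run two small machines in parallel and take their product. The first has 4 states tracking whether and how much of `abb` has been seen; the second has 3 states tracking how much of the suffix `aa` has currently been matched. A product state is a pair (one from each), accepting exactly when both do.
7 states suffice.
        a   b  
>  q0   q1  q0 
   q1   q2  q3 
   q2   q2  q3 
   q3   q1  q4 
   q4   q5  q4 
   q5   q6  q4 
 * q6   q6  q4 
(> = start, * = accepting)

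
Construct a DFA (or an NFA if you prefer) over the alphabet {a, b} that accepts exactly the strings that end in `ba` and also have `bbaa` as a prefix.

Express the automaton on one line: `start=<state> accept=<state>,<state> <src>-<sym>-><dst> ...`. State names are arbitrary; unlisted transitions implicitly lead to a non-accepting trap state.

start=S0 accept=S7 S0-a->S1 S0-b->S2 S1-a->S1 S1-b->S1 S2-a->S1 S2-b->S3 S3-a->S4 S3-b->S1 S4-a->S5 S4-b->S1 S5-a->S5 S5-b->S6 S6-a->S7 S6-b->S6 S7-a->S5 S7-b->S6

Handle the two conditions separately and then intersect. The first has 3 states tracking how much of the suffix `ba` has currently been matched; the second has 6 states tracking whether the input so far still matches the prefix `bbaa`. A product state is a pair (one from each), accepting exactly when both do. Minimizing collapses redundant product states.
        a   b  
>  S0   S1  S2 
   S1   S1  S1 
   S2   S1  S3 
   S3   S4  S1 
   S4   S5  S1 
   S5   S5  S6 
   S6   S7  S6 
 * S7   S5  S6 
(> = start, * = accepting)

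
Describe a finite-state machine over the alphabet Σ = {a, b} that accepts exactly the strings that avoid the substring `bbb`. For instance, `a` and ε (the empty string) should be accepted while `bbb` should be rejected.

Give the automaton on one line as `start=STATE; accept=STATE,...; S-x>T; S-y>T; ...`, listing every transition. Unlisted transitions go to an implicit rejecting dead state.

start=q0; accept=q0,q1,q2; q0-a>q0; q0-b>q1; q1-a>q0; q1-b>q2; q2-a>q0; q2-b>q3; q3-a>q3; q3-b>q3

This is the complement of 'contains `bbb`'. Use the same substring-matching states — q0 through q3 holding how much of `bbb` has just been matched — but flip the accepting set: everything except the trap q3 accepts.
4 states suffice.
        a   b  
>* q0   q0  q1 
 * q1   q0  q2 
 * q2   q0  q3 
   q3   q3  q3 
(> = start, * = accepting)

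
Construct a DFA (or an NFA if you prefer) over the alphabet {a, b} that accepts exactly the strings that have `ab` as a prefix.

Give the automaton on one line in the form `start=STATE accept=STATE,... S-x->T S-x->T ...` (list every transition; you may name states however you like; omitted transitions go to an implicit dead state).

start=s0 accept=s2 s0-a->s1 s0-b->s3 s1-a->s3 s1-b->s2 s2-a->s2 s2-b->s2 s3-a->s3 s3-b->s3

Check the first 2 symbols one by one: s0 through s1 record how many have matched `ab` so far; any wrong symbol goes to the dead state s3. After all 2 match we enter the accepting sink s2.
A 4-state machine:
        a   b  
>  s0   s1  s3 
   s1   s3  s2 
 * s2   s2  s2 
   s3   s3  s3 
(> = start, * = accepting)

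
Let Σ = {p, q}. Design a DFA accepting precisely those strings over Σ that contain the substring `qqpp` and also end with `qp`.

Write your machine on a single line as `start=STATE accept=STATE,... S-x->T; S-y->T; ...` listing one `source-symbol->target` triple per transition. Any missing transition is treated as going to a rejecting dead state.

start=s0; accept=s6; s0-p->s0; s0-q->s1; s1-p->s0; s1-q->s2; s2-p->s3; s2-q->s2; s3-p->s4; s3-q->s1; s4-p->s4; s4-q->s5; s5-p->s6; s5-q->s5; s6-p->s4; s6-q->s5

Build one automaton per condition and run them in lockstep. One (5 states) tracks whether and how much of `qqpp` has been seen; the other (3 states) tracks how much of the suffix `qp` has currently been matched. Each combined state is a pair, one component from each; accept when both components accept. After merging equivalent states the machine shrinks.
A 7-state machine:
        p   q  
>  s0   s0  s1 
   s1   s0  s2 
   s2   s3  s2 
   s3   s4  s1 
   s4   s4  s5 
   s5   s6  s5 
 * s6   s4  s5 
(> = start, * = accepting)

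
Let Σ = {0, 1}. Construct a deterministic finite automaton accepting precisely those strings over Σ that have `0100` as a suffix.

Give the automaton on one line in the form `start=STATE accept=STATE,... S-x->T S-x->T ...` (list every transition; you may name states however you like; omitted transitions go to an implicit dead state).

start=q0 accept=q4 q0-0->q1 q0-1->q0 q1-0->q1 q1-1->q2 q2-0->q3 q2-1->q0 q3-0->q4 q3-1->q2 q4-0->q1 q4-1->q2

Remember how much of `0100` the current input suffix matches. State q0 means no match yet; q1 means the last symbol is `0`; q2 means the last 2 symbols are `01`; q3 means the last 3 symbols are `010`; q4 means the last 4 symbols are `0100`. Only q4 accepts. On a mismatch, fall back to the longest proper suffix that is still a prefix of `0100`.
        0   1  
>  q0   q1  q0 
   q1   q1  q2 
   q2   q3  q0 
   q3   q4  q2 
 * q4   q1  q2 
(> = start, * = accepting)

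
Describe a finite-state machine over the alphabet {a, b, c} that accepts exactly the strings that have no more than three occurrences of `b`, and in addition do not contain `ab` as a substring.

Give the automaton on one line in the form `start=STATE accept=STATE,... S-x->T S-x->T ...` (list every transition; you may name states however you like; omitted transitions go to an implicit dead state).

start=q0 accept=q0,q1,q2,q4,q5,q6,q7 q0-a->q1 q0-b->q2 q0-c->q0 q1-a->q1 q1-b->q3 q1-c->q0 q2-a->q4 q2-b->q5 q2-c->q2 q3-a->q3 q3-b->q3 q3-c->q3 q4-a->q4 q4-b->q3 q4-c->q2 q5-a->q6 q5-b->q7 q5-c->q5 q6-a->q6 q6-b->q3 q6-c->q5 q7-a->q7 q7-b->q3 q7-c->q7

Build one automaton per condition and run them in lockstep. One (5 states) tracks the count of `b`s, saturating at 4; the other (3 states) tracks partial matches of the forbidden pattern `ab`. Each combined state is a pair, one component from each; accept when both components accept. After merging equivalent states the machine shrinks.
        a   b   c  
>* q0   q1  q2  q0 
 * q1   q1  q3  q0 
 * q2   q4  q5  q2 
   q3   q3  q3  q3 
 * q4   q4  q3  q2 
 * q5   q6  q7  q5 
 * q6   q6  q3  q5 
 * q7   q7  q3  q7 
(> = start, * = accepting)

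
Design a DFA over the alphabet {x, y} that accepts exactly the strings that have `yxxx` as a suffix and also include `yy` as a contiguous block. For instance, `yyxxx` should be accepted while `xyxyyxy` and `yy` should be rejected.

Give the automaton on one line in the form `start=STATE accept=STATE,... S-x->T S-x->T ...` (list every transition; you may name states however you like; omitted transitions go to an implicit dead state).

Run two small machines in parallel and take their product. The first has 5 states tracking how much of the suffix `yxxx` has currently been matched; the second has 3 states tracking whether and how much of `yy` has been seen. A product state is a pair (one from each), accepting exactly when both do. Minimizing collapses redundant product states.
7 states suffice.
        x   y  
>  q0   q0  q1 
   q1   q0  q2 
   q2   q3  q2 
   q3   q4  q2 
   q4   q5  q2 
 * q5   q6  q2 
   q6   q6  q2 
(> = start, * = accepting)

start=q0 accept=q5 q0-x->q0 q0-y->q1 q1-x->q0 q1-y->q2 q2-x->q3 q2-y->q2 q3-x->q4 q3-y->q2 q4-x->q5 q4-y->q2 q5-x->q6 q5-y->q2 q6-x->q6 q6-y->q2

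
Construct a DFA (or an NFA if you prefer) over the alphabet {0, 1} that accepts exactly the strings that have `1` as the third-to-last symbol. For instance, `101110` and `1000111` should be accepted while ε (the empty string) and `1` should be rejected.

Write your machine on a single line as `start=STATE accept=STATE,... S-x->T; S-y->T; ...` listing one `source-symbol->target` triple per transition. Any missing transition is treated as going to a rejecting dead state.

start=A; accept=L,M,N,O; A-0->B; A-1->C; B-0->D; B-1->E; C-0->F; C-1->G; D-0->H; D-1->I; E-0->J; E-1->K; F-0->L; F-1->M; G-0->N; G-1->O; H-0->H; H-1->I; I-0->J; I-1->K; J-0->L; J-1->M; K-0->N; K-1->O; L-0->H; L-1->I; M-0->J; M-1->K; N-0->L; N-1->M; O-0->N; O-1->O

Because acceptance depends on a position counted from the end, the machine has to buffer the most recent 3 symbols. Make each state the string of the last up-to-3 symbols read; on input `x` shift the window left and append `x`. Accept when the buffered window has length 3 and begins with `1`.
15 states suffice.
       0  1 
>  A   B  C 
   B   D  E 
   C   F  G 
   D   H  I 
   E   J  K 
   F   L  M 
   G   N  O 
   H   H  I 
   I   J  K 
   J   L  M 
   K   N  O 
 * L   H  I 
 * M   J  K 
 * N   L  M 
 * O   N  O 
(> = start, * = accepting)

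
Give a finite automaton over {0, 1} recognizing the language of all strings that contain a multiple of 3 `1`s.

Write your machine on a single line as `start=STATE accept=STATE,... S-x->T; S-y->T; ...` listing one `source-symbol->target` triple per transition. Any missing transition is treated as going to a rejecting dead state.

start=q0; accept=q0; q0-0->q0; q0-1->q1; q1-0->q1; q1-1->q2; q2-0->q2; q2-1->q0

Keep the running count of `1`s modulo 3: each `1` advances along the cycle q0 → q1 → q2 → q0 while other symbols loop. Accept at q0.
3 states suffice.
        0   1  
>* q0   q0  q1 
   q1   q1  q2 
   q2   q2  q0 
(> = start, * = accepting)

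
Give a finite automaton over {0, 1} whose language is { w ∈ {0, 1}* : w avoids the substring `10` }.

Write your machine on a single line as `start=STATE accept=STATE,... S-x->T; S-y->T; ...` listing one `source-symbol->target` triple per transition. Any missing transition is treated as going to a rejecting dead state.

This is the complement of 'contains `10`'. Use the same substring-matching states — S0 through S2 holding how much of `10` has just been matched — but flip the accepting set: everything except the trap S2 accepts.
With 3 states:
        0   1  
>* S0   S0  S1 
 * S1   S2  S1 
   S2   S2  S2 
(> = start, * = accepting)

start=S0; accept=S0,S1; S0-0->S0; S0-1->S1; S1-0->S2; S1-1->S1; S2-0->S2; S2-1->S2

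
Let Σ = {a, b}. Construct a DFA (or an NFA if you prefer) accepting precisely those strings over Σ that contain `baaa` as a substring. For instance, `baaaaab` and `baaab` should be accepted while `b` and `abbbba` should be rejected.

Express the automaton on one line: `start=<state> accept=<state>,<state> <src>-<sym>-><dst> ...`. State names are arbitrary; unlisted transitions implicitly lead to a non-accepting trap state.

Track how much of `baaa` has been matched so far: state q0 is no progress, q4 is the absorbing accept state reached once `baaa` has occurred. Intermediate states record partial matches; on a mismatch, fall back to the longest reusable overlap.
5 states suffice.
        a   b  
>  q0   q0  q1 
   q1   q2  q1 
   q2   q3  q1 
   q3   q4  q1 
 * q4   q4  q4 
(> = start, * = accepting)

start=q0 accept=q4 q0-a->q0 q0-b->q1 q1-a->q2 q1-b->q1 q2-a->q3 q2-b->q1 q3-a->q4 q3-b->q1 q4-a->q4 q4-b->q4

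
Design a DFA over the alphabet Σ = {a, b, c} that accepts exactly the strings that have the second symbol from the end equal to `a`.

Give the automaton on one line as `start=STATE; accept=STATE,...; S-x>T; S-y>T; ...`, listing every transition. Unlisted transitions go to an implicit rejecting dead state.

Because acceptance depends on a position counted from the end, the machine has to buffer the most recent 2 symbols. Make each state the string of the last up-to-2 symbols read; on input `x` shift the window left and append `x`. Accept when the buffered window has length 2 and begins with `a`.
A 13-state machine:
          a    b    c  
>  S0     S1   S2   S3 
   S1     S4   S5   S6 
   S2     S7   S8   S9 
   S3    S10  S11  S12 
 * S4     S4   S5   S6 
 * S5     S7   S8   S9 
 * S6    S10  S11  S12 
   S7     S4   S5   S6 
   S8     S7   S8   S9 
   S9    S10  S11  S12 
   S10    S4   S5   S6 
   S11    S7   S8   S9 
   S12   S10  S11  S12 
(> = start, * = accepting)

start=S0; accept=S4,S5,S6; S0-a>S1; S0-b>S2; S0-c>S3; S1-a>S4; S1-b>S5; S1-c>S6; S2-a>S7; S2-b>S8; S2-c>S9; S3-a>S10; S3-b>S11; S3-c>S12; S4-a>S4; S4-b>S5; S4-c>S6; S5-a>S7; S5-b>S8; S5-c>S9; S6-a>S10; S6-b>S11; S6-c>S12; S7-a>S4; S7-b>S5; S7-c>S6; S8-a>S7; S8-b>S8; S8-c>S9; S9-a>S10; S9-b>S11; S9-c>S12; S10-a>S4; S10-b>S5; S10-c>S6; S11-a>S7; S11-b>S8; S11-c>S9; S12-a>S10; S12-b>S11; S12-c>S12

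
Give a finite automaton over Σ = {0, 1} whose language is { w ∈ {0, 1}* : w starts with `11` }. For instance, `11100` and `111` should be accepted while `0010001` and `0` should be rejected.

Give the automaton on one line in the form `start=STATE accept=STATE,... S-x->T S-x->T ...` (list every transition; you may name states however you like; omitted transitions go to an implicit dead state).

Walk along `11` while the input agrees: from s0 take `1` to s1, and so on. Any deviation drops to the rejecting sink s3. Once s2 is reached the prefix is confirmed and every continuation is accepted.
A 4-state machine:
        0   1  
>  s0   s3  s1 
   s1   s3  s2 
 * s2   s2  s2 
   s3   s3  s3 
(> = start, * = accepting)

start=s0 accept=s2 s0-0->s3 s0-1->s1 s1-0->s3 s1-1->s2 s2-0->s2 s2-1->s2 s3-0->s3 s3-1->s3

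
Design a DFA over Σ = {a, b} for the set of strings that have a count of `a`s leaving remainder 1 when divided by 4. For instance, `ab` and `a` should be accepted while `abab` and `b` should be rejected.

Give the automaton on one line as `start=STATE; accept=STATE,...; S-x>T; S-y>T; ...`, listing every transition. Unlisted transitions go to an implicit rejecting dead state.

start=s0; accept=s1; s0-a>s1; s0-b>s0; s1-a>s2; s1-b>s1; s2-a>s3; s2-b>s2; s3-a>s0; s3-b>s3

The only thing that matters is how many `a`s have appeared, reduced mod 4. Use one state per residue: s0 for 0, …, s3 for 3. Reading `a` moves to the next residue; anything else stays put. s1 is accepting.
With 4 states:
        a   b  
>  s0   s1  s0 
 * s1   s2  s1 
   s2   s3  s2 
   s3   s0  s3 
(> = start, * = accepting)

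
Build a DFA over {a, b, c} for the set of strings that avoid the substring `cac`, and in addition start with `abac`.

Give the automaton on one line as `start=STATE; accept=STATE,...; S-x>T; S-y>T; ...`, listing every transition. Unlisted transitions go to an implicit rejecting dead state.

start=q0; accept=q8,q9,q10; q0-a>q1; q0-b>q2; q0-c>q3; q1-a>q2; q1-b>q4; q1-c>q3; q2-a>q2; q2-b>q2; q2-c>q3; q3-a>q5; q3-b>q2; q3-c>q3; q4-a>q6; q4-b>q2; q4-c>q3; q5-a>q2; q5-b>q2; q5-c>q7; q6-a>q2; q6-b>q2; q6-c>q8; q7-a>q7; q7-b>q7; q7-c>q7; q8-a>q9; q8-b>q10; q8-c>q8; q9-a>q10; q9-b>q10; q9-c>q11; q10-a>q10; q10-b>q10; q10-c>q8; q11-a>q11; q11-b>q11; q11-c>q11

Handle the two conditions separately and then intersect. One (4 states) tracks partial matches of the forbidden pattern `cac`; the other (6 states) tracks whether the input so far still matches the prefix `abac`. Each combined state is a pair, one component from each; accept when both components accept.
With 12 states:
          a    b    c  
>  q0     q1   q2   q3 
   q1     q2   q4   q3 
   q2     q2   q2   q3 
   q3     q5   q2   q3 
   q4     q6   q2   q3 
   q5     q2   q2   q7 
   q6     q2   q2   q8 
   q7     q7   q7   q7 
 * q8     q9  q10   q8 
 * q9    q10  q10  q11 
 * q10   q10  q10   q8 
   q11   q11  q11  q11 
(> = start, * = accepting)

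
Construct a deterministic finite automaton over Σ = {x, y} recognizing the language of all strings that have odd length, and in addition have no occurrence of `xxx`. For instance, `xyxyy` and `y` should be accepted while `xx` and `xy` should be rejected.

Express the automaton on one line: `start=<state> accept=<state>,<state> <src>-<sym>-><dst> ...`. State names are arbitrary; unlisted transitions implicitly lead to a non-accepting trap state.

start=S0 accept=S1,S2,S6 S0-x->S1 S0-y->S2 S1-x->S3 S1-y->S0 S2-x->S4 S2-y->S0 S3-x->S5 S3-y->S2 S4-x->S6 S4-y->S2 S5-x->S5 S5-y->S5 S6-x->S5 S6-y->S0

Run two small machines in parallel and take their product. One (2 states) tracks the input length modulo 2; the other (4 states) tracks partial matches of the forbidden pattern `xxx`. Each combined state is a pair, one component from each; accept when both components accept. After merging equivalent states the machine shrinks.
With 7 states:
        x   y  
>  S0   S1  S2 
 * S1   S3  S0 
 * S2   S4  S0 
   S3   S5  S2 
   S4   S6  S2 
   S5   S5  S5 
 * S6   S5  S0 
(> = start, * = accepting)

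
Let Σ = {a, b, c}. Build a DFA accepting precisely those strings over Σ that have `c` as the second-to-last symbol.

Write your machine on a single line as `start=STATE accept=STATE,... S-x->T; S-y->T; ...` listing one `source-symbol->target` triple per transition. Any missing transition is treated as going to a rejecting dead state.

A DFA must remember the last 2 symbols (since which symbol is second-to-last isn't known until the input ends). Use one state per possible window of the last ≤2 symbols; accept from those whose window starts with `c`.
13 states suffice.
          a    b    c  
>  q0     q1   q2   q3 
   q1     q4   q5   q6 
   q2     q7   q8   q9 
   q3    q10  q11  q12 
   q4     q4   q5   q6 
   q5     q7   q8   q9 
   q6    q10  q11  q12 
   q7     q4   q5   q6 
   q8     q7   q8   q9 
   q9    q10  q11  q12 
 * q10    q4   q5   q6 
 * q11    q7   q8   q9 
 * q12   q10  q11  q12 
(> = start, * = accepting)

start=q0; accept=q10,q11,q12; q0-a->q1; q0-b->q2; q0-c->q3; q1-a->q4; q1-b->q5; q1-c->q6; q2-a->q7; q2-b->q8; q2-c->q9; q3-a->q10; q3-b->q11; q3-c->q12; q4-a->q4; q4-b->q5; q4-c->q6; q5-a->q7; q5-b->q8; q5-c->q9; q6-a->q10; q6-b->q11; q6-c->q12; q7-a->q4; q7-b->q5; q7-c->q6; q8-a->q7; q8-b->q8; q8-c->q9; q9-a->q10; q9-b->q11; q9-c->q12; q10-a->q4; q10-b->q5; q10-c->q6; q11-a->q7; q11-b->q8; q11-c->q9; q12-a->q10; q12-b->q11; q12-c->q12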